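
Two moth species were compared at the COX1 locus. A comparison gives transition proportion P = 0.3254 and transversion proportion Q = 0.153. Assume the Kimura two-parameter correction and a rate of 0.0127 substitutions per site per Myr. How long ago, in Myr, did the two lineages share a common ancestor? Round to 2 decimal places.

35.65

Under the Kimura two-parameter model, d = −½ ln(1 − 2P − Q) − ¼ ln(1 − 2Q).
1 − 2P − Q = 0.1962, giving −½ ln(0.1962) = 0.814310.
1 − 2Q = 0.694, giving −¼ ln(0.694) = 0.091321.
d = 0.814310 + 0.091321 = 0.905631.
Under a molecular clock d = 2μt, so t = d/(2μ) = 0.905631 / (2 × 0.0127) = 35.65 Myr.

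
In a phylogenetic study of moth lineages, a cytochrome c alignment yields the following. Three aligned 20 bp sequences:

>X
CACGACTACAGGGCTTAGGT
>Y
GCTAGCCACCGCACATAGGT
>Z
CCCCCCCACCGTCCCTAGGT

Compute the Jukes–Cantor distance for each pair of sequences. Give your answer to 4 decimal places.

d(X,Y) = 0.8240, d(X,Z) = 0.5716, d(Y,Z) = 0.4715

X–Y: 10/20 sites differ → p = 0.5, d = −0.75 ln(1 − 0.666667) = 0.823960 ≈ 0.8240.
X–Z: 8/20 sites differ → p = 0.4, d = −0.75 ln(1 − 0.533333) = 0.571605 ≈ 0.5716.
Y–Z: 7/20 sites differ → p = 0.35, d = −0.75 ln(1 − 0.466667) = 0.471457 ≈ 0.4715.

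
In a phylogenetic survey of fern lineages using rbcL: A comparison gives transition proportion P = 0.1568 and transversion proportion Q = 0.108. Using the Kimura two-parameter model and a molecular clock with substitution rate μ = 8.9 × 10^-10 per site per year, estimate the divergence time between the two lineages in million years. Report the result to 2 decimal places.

187.97

Under the Kimura two-parameter model, d = −½ ln(1 − 2P − Q) − ¼ ln(1 − 2Q).
1 − 2P − Q = 0.5784, giving −½ ln(0.5784) = 0.273745.
1 − 2Q = 0.784, giving −¼ ln(0.784) = 0.060837.
d = 0.273745 + 0.060837 = 0.334582.
Under a molecular clock d = 2μt, so t = d/(2μ) = 0.334582 / (2 × 8.9 × 10^-10) = 187.97 million years.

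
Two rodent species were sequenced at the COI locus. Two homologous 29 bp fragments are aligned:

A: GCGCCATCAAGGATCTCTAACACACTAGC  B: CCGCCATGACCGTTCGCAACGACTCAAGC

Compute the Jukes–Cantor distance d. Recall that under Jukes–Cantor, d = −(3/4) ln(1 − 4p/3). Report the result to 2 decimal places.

The sequences differ at 11 of 29 sites, so p = 11/29 ≈ 0.37931.
d = −(3/4) ln(1 − 4p/3) = −0.75 ln(1 − 0.505747) = −0.75 ln(0.494253)
  = −0.75 × (-0.704708) = 0.528531 substitutions/site.

0.53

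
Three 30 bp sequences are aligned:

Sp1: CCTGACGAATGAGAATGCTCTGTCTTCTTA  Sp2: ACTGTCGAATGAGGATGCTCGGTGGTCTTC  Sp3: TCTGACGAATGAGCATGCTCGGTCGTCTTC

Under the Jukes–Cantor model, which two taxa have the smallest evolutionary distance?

Sp1–Sp2: 7/30 differ, p = 0.233, d = 0.280.
Sp1–Sp3: 5/30 differ, p = 0.167, d = 0.188.
Sp2–Sp3: 4/30 differ, p = 0.133, d = 0.147.
The smallest distance is between Sp2 and Sp3.

Sp2 and Sp3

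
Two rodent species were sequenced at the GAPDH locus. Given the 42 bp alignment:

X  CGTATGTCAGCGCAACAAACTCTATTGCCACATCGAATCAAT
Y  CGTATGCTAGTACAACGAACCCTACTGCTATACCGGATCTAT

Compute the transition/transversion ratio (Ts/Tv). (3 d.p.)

Transitions are A↔G and C↔T; transversions are all other mismatches.
Transitions: 11. Transversions: 1.
R = 11/1 = 11.000.

11.000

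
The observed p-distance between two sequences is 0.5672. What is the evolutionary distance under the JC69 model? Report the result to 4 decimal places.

1.0588

d = −(3/4) ln(1 − 4p/3) = −0.75 ln(1 − 0.756267) = −0.75 ln(0.243733)
  = −0.75 × (-1.411682) = 1.058762 substitutions/site.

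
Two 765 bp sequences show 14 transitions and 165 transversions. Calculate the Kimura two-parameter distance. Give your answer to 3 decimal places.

0.287

P = 14/765 ≈ 0.018301 and Q = 165/765 ≈ 0.215686.
Under the Kimura two-parameter model, d = −½ ln(1 − 2P − Q) − ¼ ln(1 − 2Q).
1 − 2P − Q = 0.747712, giving −½ ln(0.747712) = 0.145369.
1 − 2Q = 0.568628, giving −¼ ln(0.568628) = 0.141132.
d = 0.145369 + 0.141132 = 0.286501.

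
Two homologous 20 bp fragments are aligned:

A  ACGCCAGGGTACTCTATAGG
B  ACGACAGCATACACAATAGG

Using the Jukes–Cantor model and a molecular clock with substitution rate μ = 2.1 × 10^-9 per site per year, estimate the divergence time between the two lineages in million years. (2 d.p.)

72.40

The sequences differ at 5 of 20 sites (4, 8, 9, 13, 15), so p = 5/20 = 0.25.
d = −(3/4) ln(1 − 4p/3) = −0.75 ln(1 − 0.333333) = −0.75 ln(0.666667)
  = −0.75 × (-0.405465) = 0.304099 substitutions/site.
Under a molecular clock d = 2μt, so t = d/(2μ) = 0.304099 / (2 × 2.1 × 10^-9) = 72.40 million years.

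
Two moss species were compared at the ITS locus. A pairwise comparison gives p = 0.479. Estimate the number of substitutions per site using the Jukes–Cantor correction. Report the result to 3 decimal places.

0.763

d = −(3/4) ln(1 − 4p/3) = −0.75 ln(1 − 0.638667) = −0.75 ln(0.361333)
  = −0.75 × (-1.017955) = 0.763466 substitutions/site.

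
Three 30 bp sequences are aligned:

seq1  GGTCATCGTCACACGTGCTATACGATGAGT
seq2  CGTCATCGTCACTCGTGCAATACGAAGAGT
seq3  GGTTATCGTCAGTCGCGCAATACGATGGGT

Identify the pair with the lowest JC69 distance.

seq1–seq2: 4/30 differ, p = 0.133, d = 0.147.
seq1–seq3: 6/30 differ, p = 0.200, d = 0.233.
seq2–seq3: 6/30 differ, p = 0.200, d = 0.233.
The smallest distance is between seq1 and seq2.

seq1 and seq2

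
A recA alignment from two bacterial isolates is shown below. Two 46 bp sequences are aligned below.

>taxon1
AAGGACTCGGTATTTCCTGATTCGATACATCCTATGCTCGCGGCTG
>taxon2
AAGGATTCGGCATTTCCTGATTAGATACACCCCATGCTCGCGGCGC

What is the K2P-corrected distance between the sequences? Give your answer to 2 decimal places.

Of 46 sites, 4 differences are transitions and 3 are transversions, so P = 4/46 ≈ 0.086957 and Q = 3/46 ≈ 0.065217.
Under the Kimura two-parameter model, d = −½ ln(1 − 2P − Q) − ¼ ln(1 − 2Q).
1 − 2P − Q = 0.760869, giving −½ ln(0.760869) = 0.136647.
1 − 2Q = 0.869566, giving −¼ ln(0.869566) = 0.034940.
d = 0.136647 + 0.034940 = 0.171587.

0.17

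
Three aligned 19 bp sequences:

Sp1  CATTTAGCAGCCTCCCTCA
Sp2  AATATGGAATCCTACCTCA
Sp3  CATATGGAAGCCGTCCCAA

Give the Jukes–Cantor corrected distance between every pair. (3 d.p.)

Sp1–Sp2: 6/19 sites differ → p ≈ 0.315789, d = −0.75 ln(1 − 0.421052) = 0.409907 ≈ 0.410.
Sp1–Sp3: 7/19 sites differ → p ≈ 0.368421, d = −0.75 ln(1 − 0.491228) = 0.506816 ≈ 0.507.
Sp2–Sp3: 6/19 sites differ → p ≈ 0.315789, d = −0.75 ln(1 − 0.421052) = 0.409907 ≈ 0.410.

d(Sp1,Sp2) = 0.410, d(Sp1,Sp3) = 0.507, d(Sp2,Sp3) = 0.410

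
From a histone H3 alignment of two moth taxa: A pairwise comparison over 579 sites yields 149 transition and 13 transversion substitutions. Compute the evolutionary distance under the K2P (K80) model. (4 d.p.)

0.3966

P = 149/579 ≈ 0.25734 and Q = 13/579 ≈ 0.022453.
Under the Kimura two-parameter model, d = −½ ln(1 − 2P − Q) − ¼ ln(1 − 2Q).
1 − 2P − Q = 0.462867, giving −½ ln(0.462867) = 0.385158.
1 − 2Q = 0.955094, giving −¼ ln(0.955094) = 0.011486.
d = 0.385158 + 0.011486 = 0.396644.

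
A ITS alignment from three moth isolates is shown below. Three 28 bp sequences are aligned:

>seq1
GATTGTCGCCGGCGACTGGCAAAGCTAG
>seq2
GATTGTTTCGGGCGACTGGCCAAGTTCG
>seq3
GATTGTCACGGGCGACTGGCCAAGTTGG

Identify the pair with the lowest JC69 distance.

seq1–seq2: 6/28 differ, p = 0.214, d = 0.252.
seq1–seq3: 5/28 differ, p = 0.179, d = 0.204.
seq2–seq3: 3/28 differ, p = 0.107, d = 0.116.
The smallest distance is between seq2 and seq3.

seq2 and seq3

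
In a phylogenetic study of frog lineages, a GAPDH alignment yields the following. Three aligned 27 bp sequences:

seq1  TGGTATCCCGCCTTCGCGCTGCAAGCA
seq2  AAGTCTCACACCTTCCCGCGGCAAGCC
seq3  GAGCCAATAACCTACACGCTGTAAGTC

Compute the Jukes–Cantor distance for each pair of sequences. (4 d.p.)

d(seq1,seq2) = 0.3770, d(seq1,seq3) = 0.8817, d(seq2,seq3) = 0.5876

seq1–seq2: 8/27 sites differ → p ≈ 0.296296, d = −0.75 ln(1 − 0.395061) = 0.376971 ≈ 0.3770.
seq1–seq3: 14/27 sites differ → p ≈ 0.518519, d = −0.75 ln(1 − 0.691359) = 0.881682 ≈ 0.8817.
seq2–seq3: 11/27 sites differ → p ≈ 0.407407, d = −0.75 ln(1 − 0.543209) = 0.587647 ≈ 0.5876.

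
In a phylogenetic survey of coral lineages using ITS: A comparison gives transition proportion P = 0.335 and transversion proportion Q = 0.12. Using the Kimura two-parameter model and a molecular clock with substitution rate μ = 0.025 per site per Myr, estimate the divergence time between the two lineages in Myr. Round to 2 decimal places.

16.98

Under the Kimura two-parameter model, d = −½ ln(1 − 2P − Q) − ¼ ln(1 − 2Q).
1 − 2P − Q = 0.21, giving −½ ln(0.21) = 0.780324.
1 − 2Q = 0.76, giving −¼ ln(0.76) = 0.068609.
d = 0.780324 + 0.068609 = 0.848933.
Under a molecular clock d = 2μt, so t = d/(2μ) = 0.848933 / (2 × 0.025) = 16.98 Myr.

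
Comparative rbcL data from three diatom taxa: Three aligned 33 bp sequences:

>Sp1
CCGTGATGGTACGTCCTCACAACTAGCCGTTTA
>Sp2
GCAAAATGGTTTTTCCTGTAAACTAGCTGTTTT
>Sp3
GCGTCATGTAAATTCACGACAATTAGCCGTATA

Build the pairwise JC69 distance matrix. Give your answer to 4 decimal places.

d(Sp1,Sp2) = 0.4975, d(Sp1,Sp3) = 0.4408, d(Sp2,Sp3) = 0.6987

Sp1–Sp2: 12/33 sites differ → p ≈ 0.363636, d = −0.75 ln(1 − 0.484848) = 0.497470 ≈ 0.4975.
Sp1–Sp3: 11/33 sites differ → p ≈ 0.333333, d = −0.75 ln(1 − 0.444444) = 0.440839 ≈ 0.4408.
Sp2–Sp3: 15/33 sites differ → p ≈ 0.454545, d = −0.75 ln(1 − 0.60606) = 0.698667 ≈ 0.6987.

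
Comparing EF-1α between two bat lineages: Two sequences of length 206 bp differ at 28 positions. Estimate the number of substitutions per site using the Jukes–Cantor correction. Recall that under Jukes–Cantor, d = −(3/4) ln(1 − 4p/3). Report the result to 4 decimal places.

0.1500

p = 28/206 ≈ 0.135922.
d = −(3/4) ln(1 − 4p/3) = −0.75 ln(1 − 0.181229) = −0.75 ln(0.818771)
  = −0.75 × (-0.199951) = 0.149963 substitutions/site.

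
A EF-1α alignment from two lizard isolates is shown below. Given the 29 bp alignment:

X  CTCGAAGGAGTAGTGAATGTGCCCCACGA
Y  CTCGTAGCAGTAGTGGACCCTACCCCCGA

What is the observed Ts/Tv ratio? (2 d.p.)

Transitions are A↔G and C↔T; transversions are all other mismatches.
Transitions: 3. Transversions: 6.
R = 3/6 = 0.50.

0.50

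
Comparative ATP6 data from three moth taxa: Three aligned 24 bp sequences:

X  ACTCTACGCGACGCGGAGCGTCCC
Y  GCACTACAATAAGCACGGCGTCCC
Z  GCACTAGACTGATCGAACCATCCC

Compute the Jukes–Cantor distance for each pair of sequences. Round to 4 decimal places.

d(X,Y) = 0.5199, d(X,Z) = 0.7083, d(Y,Z) = 0.5199

X–Y: 9/24 sites differ → p = 0.375, d = −0.75 ln(1 − 0.5) = 0.519860 ≈ 0.5199.
X–Z: 11/24 sites differ → p ≈ 0.458333, d = −0.75 ln(1 − 0.611111) = 0.708346 ≈ 0.7083.
Y–Z: 9/24 sites differ → p = 0.375, d = −0.75 ln(1 − 0.5) = 0.519860 ≈ 0.5199.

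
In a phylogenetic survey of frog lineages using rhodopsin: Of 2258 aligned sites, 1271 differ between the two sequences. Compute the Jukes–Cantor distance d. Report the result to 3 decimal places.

1.041

p = 1271/2258 ≈ 0.562888.
d = −(3/4) ln(1 − 4p/3) = −0.75 ln(1 − 0.750517) = −0.75 ln(0.249483)
  = −0.75 × (-1.388365) = 1.041274 substitutions/site.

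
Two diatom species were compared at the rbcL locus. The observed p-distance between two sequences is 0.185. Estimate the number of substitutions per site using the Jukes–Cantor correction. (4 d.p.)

0.2124

d = −(3/4) ln(1 − 4p/3) = −0.75 ln(1 − 0.246667) = −0.75 ln(0.753333)
  = −0.75 × (-0.283248) = 0.212436 substitutions/site.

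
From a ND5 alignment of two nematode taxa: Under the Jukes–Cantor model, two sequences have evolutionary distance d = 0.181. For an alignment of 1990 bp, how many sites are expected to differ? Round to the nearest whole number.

320

Invert JC69: p = (3/4)(1 − e^(−4d/3)) = 0.75 × (1 − e^(-0.241333)) = 0.75 × (1 − 0.785580) = 0.160815.
Expected differing sites = pL ≈ 0.160815 × 1990 = 320.02185 ≈ 320.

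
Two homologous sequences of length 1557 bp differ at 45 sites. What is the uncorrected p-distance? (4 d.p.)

0.0289

p = 45/1557 = 0.028901… ≈ 0.0289 (to 4 d.p.).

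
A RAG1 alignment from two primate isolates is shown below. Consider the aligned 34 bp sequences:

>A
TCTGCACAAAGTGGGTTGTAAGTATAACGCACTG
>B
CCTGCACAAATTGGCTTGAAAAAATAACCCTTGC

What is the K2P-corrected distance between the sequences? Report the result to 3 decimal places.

Of 34 sites, 3 differences are transitions and 8 are transversions, so P = 3/34 ≈ 0.088235 and Q = 8/34 ≈ 0.235294.
Under the Kimura two-parameter model, d = −½ ln(1 − 2P − Q) − ¼ ln(1 − 2Q).
1 − 2P − Q = 0.588236, giving −½ ln(0.588236) = 0.265314.
1 − 2Q = 0.529412, giving −¼ ln(0.529412) = 0.158997.
d = 0.265314 + 0.158997 = 0.424311.

0.424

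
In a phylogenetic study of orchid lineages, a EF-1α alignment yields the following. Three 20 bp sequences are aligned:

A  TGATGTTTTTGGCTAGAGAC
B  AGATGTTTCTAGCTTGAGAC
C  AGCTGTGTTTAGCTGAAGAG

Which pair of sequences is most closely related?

A and B

A–B: 4/20 differ, p = 0.200, d = 0.233.
A–C: 7/20 differ, p = 0.350, d = 0.471.
B–C: 6/20 differ, p = 0.300, d = 0.383.
The smallest distance is between A and B.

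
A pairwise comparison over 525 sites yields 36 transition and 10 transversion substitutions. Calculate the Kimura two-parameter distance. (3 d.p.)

P = 36/525 ≈ 0.068571 and Q = 10/525 ≈ 0.019048.
Under the Kimura two-parameter model, d = −½ ln(1 − 2P − Q) − ¼ ln(1 − 2Q).
1 − 2P − Q = 0.84381, giving −½ ln(0.84381) = 0.084914.
1 − 2Q = 0.961904, giving −¼ ln(0.961904) = 0.009710.
d = 0.084914 + 0.009710 = 0.094624.

0.095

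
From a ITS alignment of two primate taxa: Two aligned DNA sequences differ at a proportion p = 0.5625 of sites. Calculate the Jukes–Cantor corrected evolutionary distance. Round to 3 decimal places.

1.040

d = −(3/4) ln(1 − 4p/3) = −0.75 ln(1 − 0.75) = −0.75 ln(0.25)
  = −0.75 × (-1.386294) = 1.039721 substitutions/site.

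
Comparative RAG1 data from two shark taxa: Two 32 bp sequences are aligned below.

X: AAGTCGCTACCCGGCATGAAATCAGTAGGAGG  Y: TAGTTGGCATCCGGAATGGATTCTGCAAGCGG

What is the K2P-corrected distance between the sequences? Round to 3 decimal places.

Of 32 sites, 6 differences are transitions and 6 are transversions, so P = 6/32 = 0.1875 and Q = 6/32 = 0.1875.
Under the Kimura two-parameter model, d = −½ ln(1 − 2P − Q) − ¼ ln(1 − 2Q).
1 − 2P − Q = 0.4375, giving −½ ln(0.4375) = 0.413339.
1 − 2Q = 0.625, giving −¼ ln(0.625) = 0.117501.
d = 0.413339 + 0.117501 = 0.530840.

0.531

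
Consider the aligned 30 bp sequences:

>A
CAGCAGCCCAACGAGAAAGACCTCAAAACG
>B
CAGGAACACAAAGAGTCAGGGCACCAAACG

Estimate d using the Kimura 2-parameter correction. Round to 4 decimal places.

Of 30 sites, 2 differences are transitions and 8 are transversions, so P = 2/30 ≈ 0.066667 and Q = 8/30 ≈ 0.266667.
Under the Kimura two-parameter model, d = −½ ln(1 − 2P − Q) − ¼ ln(1 − 2Q).
1 − 2P − Q = 0.599999, giving −½ ln(0.599999) = 0.255414.
1 − 2Q = 0.466666, giving −¼ ln(0.466666) = 0.190535.
d = 0.255414 + 0.190535 = 0.445949.

0.4459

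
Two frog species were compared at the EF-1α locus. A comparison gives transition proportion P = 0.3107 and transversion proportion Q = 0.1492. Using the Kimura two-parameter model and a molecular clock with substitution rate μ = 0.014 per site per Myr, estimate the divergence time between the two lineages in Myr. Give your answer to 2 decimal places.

29.46

Under the Kimura two-parameter model, d = −½ ln(1 − 2P − Q) − ¼ ln(1 − 2Q).
1 − 2P − Q = 0.2294, giving −½ ln(0.2294) = 0.736144.
1 − 2Q = 0.7016, giving −¼ ln(0.7016) = 0.088598.
d = 0.736144 + 0.088598 = 0.824742.
Under a molecular clock d = 2μt, so t = d/(2μ) = 0.824742 / (2 × 0.014) = 29.46 Myr.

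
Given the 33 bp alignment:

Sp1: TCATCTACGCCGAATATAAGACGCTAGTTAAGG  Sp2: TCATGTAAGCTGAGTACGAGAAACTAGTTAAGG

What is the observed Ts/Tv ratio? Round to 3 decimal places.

Transitions are A↔G and C↔T; transversions are all other mismatches.
Transitions: 5. Transversions: 3.
R = 5/3 = 1.666666… ≈ 1.667 (to 3 d.p.).

1.667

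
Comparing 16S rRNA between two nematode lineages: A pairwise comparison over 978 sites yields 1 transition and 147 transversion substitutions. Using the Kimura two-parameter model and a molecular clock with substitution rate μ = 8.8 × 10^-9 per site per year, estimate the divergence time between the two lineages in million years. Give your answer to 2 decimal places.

9.77

P = 1/978 ≈ 0.001022 and Q = 147/978 ≈ 0.150307.
Under the Kimura two-parameter model, d = −½ ln(1 − 2P − Q) − ¼ ln(1 − 2Q).
1 − 2P − Q = 0.847649, giving −½ ln(0.847649) = 0.082644.
1 − 2Q = 0.699386, giving −¼ ln(0.699386) = 0.089388.
d = 0.082644 + 0.089388 = 0.172032.
Under a molecular clock d = 2μt, so t = d/(2μ) = 0.172032 / (2 × 8.8 × 10^-9) = 9.77 million years.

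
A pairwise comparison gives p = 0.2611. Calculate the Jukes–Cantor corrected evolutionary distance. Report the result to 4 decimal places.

0.3209

d = −(3/4) ln(1 − 4p/3) = −0.75 ln(1 − 0.348133) = −0.75 ln(0.651867)
  = −0.75 × (-0.427915) = 0.320936 substitutions/site.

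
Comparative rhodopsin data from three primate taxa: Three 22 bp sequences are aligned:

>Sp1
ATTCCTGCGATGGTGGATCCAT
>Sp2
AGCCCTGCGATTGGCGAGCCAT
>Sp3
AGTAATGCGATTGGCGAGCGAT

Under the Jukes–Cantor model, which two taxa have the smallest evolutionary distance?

Sp1–Sp2: 6/22 differ, p = 0.273, d = 0.339.
Sp1–Sp3: 8/22 differ, p = 0.364, d = 0.497.
Sp2–Sp3: 4/22 differ, p = 0.182, d = 0.208.
The smallest distance is between Sp2 and Sp3.

Sp2 and Sp3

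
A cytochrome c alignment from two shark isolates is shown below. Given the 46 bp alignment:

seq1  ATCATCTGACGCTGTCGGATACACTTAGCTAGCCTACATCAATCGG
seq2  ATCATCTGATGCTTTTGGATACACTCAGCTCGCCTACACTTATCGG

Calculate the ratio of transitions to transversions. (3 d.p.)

Transitions are A↔G and C↔T; transversions are all other mismatches.
Transitions: 5. Transversions: 3.
R = 5/3 = 1.666666… ≈ 1.667 (to 3 d.p.).

1.667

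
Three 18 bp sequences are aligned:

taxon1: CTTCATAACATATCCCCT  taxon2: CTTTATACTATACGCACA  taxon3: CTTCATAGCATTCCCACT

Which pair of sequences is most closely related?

taxon1 and taxon3

taxon1–taxon2: 7/18 differ, p = 0.389, d = 0.548.
taxon1–taxon3: 4/18 differ, p = 0.222, d = 0.264.
taxon2–taxon3: 6/18 differ, p = 0.333, d = 0.441.
The smallest distance is between taxon1 and taxon3.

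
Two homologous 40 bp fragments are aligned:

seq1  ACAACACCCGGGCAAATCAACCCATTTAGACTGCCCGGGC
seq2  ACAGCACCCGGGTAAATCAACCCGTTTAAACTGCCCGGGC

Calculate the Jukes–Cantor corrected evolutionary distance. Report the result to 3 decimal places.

0.107

The sequences differ at 4 of 40 sites (4, 13, 24, 29), so p = 4/40 = 0.1.
d = −(3/4) ln(1 − 4p/3) = −0.75 ln(1 − 0.133333) = −0.75 ln(0.866667)
  = −0.75 × (-0.143100) = 0.107325 substitutions/site.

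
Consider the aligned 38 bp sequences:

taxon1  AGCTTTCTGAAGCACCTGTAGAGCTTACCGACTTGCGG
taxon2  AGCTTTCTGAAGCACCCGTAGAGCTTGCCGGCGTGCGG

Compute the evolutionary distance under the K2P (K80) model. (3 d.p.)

0.115

Of 38 sites, 3 differences are transitions and 1 are transversions, so P = 3/38 ≈ 0.078947 and Q = 1/38 ≈ 0.026316.
Under the Kimura two-parameter model, d = −½ ln(1 − 2P − Q) − ¼ ln(1 − 2Q).
1 − 2P − Q = 0.81579, giving −½ ln(0.81579) = 0.101799.
1 − 2Q = 0.947368, giving −¼ ln(0.947368) = 0.013517.
d = 0.101799 + 0.013517 = 0.115316.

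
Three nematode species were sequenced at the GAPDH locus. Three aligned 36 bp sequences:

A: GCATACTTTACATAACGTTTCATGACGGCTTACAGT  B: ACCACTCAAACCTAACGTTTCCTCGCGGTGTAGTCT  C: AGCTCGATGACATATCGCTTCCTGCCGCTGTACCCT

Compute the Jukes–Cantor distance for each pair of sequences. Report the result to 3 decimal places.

d(A,B) = 0.745, d(A,C) = 0.673, d(B,C) = 0.548

A–B: 17/36 sites differ → p ≈ 0.472222, d = −0.75 ln(1 − 0.629629) = 0.744938 ≈ 0.745.
A–C: 16/36 sites differ → p ≈ 0.444444, d = −0.75 ln(1 − 0.592592) = 0.673455 ≈ 0.673.
B–C: 14/36 sites differ → p ≈ 0.388889, d = −0.75 ln(1 − 0.518519) = 0.548166 ≈ 0.548.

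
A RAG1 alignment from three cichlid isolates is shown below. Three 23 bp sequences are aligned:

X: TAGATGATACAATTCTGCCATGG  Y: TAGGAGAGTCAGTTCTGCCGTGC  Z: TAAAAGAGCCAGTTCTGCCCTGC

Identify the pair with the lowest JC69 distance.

Y and Z

X–Y: 7/23 differ, p = 0.304, d = 0.390.
X–Z: 7/23 differ, p = 0.304, d = 0.390.
Y–Z: 4/23 differ, p = 0.174, d = 0.198.
The smallest distance is between Y and Z.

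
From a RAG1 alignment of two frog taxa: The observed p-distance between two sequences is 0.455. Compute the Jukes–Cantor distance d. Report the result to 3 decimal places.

0.700

d = −(3/4) ln(1 − 4p/3) = −0.75 ln(1 − 0.606667) = −0.75 ln(0.393333)
  = −0.75 × (-0.933099) = 0.699824 substitutions/site.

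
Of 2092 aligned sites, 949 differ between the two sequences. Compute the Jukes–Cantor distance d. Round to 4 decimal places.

p = 949/2092 ≈ 0.453633.
d = −(3/4) ln(1 − 4p/3) = −0.75 ln(1 − 0.604844) = −0.75 ln(0.395156)
  = −0.75 × (-0.928475) = 0.696356 substitutions/site.

0.6964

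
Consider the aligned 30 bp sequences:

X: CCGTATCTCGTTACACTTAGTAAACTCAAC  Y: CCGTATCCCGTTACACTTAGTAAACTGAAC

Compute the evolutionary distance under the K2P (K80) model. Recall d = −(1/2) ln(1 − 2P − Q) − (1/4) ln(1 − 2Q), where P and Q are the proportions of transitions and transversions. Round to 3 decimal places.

Of 30 sites, 1 differences are transitions and 1 are transversions, so P = 1/30 ≈ 0.033333 and Q = 1/30 ≈ 0.033333.
Under the Kimura two-parameter model, d = −½ ln(1 − 2P − Q) − ¼ ln(1 − 2Q).
1 − 2P − Q = 0.900001, giving −½ ln(0.900001) = 0.052680.
1 − 2Q = 0.933334, giving −¼ ln(0.933334) = 0.017248.
d = 0.052680 + 0.017248 = 0.069928.

0.070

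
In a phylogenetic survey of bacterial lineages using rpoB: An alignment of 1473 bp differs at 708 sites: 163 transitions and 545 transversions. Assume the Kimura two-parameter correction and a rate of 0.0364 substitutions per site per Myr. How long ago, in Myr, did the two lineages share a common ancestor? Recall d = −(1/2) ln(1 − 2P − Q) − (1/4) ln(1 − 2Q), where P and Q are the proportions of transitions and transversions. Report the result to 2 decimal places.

P = 163/1473 ≈ 0.110659 and Q = 545/1473 ≈ 0.369993.
Under the Kimura two-parameter model, d = −½ ln(1 − 2P − Q) − ¼ ln(1 − 2Q).
1 − 2P − Q = 0.408689, giving −½ ln(0.408689) = 0.447400.
1 − 2Q = 0.260014, giving −¼ ln(0.260014) = 0.336755.
d = 0.447400 + 0.336755 = 0.784155.
Under a molecular clock d = 2μt, so t = d/(2μ) = 0.784155 / (2 × 0.0364) = 10.77 Myr.

10.77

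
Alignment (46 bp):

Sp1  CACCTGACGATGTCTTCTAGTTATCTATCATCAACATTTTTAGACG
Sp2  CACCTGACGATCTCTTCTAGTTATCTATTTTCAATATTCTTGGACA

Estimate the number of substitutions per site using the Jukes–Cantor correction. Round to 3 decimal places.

The sequences differ at 7 of 46 sites (12, 29, 30, 35, 39, 42, 46), so p = 7/46 ≈ 0.152174.
d = −(3/4) ln(1 − 4p/3) = −0.75 ln(1 − 0.202899) = −0.75 ln(0.797101)
  = −0.75 × (-0.226774) = 0.170081 substitutions/site.

0.170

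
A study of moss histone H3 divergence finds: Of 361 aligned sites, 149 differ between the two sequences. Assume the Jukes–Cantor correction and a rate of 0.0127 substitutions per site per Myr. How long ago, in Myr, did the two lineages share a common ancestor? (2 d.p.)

23.60

p = 149/361 ≈ 0.412742.
d = −(3/4) ln(1 − 4p/3) = −0.75 ln(1 − 0.550323) = −0.75 ln(0.449677)
  = −0.75 × (-0.799226) = 0.599420 substitutions/site.
Under a molecular clock d = 2μt, so t = d/(2μ) = 0.599420 / (2 × 0.0127) = 23.60 Myr.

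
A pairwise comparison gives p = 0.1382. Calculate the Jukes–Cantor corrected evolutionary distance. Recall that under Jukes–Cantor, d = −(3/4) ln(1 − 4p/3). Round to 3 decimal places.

d = −(3/4) ln(1 − 4p/3) = −0.75 ln(1 − 0.184267) = −0.75 ln(0.815733)
  = −0.75 × (-0.203668) = 0.152751 substitutions/site.

0.153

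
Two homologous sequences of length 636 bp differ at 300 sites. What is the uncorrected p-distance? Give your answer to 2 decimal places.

0.47

p = 300/636 = 0.471698… ≈ 0.47 (to 2 d.p.).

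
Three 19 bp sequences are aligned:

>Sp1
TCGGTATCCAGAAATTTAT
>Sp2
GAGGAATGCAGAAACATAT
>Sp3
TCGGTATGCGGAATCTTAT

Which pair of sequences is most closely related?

Sp1–Sp2: 6/19 differ, p = 0.316, d = 0.410.
Sp1–Sp3: 4/19 differ, p = 0.211, d = 0.247.
Sp2–Sp3: 6/19 differ, p = 0.316, d = 0.410.
The smallest distance is between Sp1 and Sp3.

Sp1 and Sp3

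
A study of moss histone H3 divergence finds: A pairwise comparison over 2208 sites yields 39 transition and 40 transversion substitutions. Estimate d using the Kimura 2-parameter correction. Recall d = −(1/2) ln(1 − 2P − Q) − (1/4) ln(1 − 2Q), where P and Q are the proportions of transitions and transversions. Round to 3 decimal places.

P = 39/2208 ≈ 0.017663 and Q = 40/2208 ≈ 0.018116.
Under the Kimura two-parameter model, d = −½ ln(1 − 2P − Q) − ¼ ln(1 − 2Q).
1 − 2P − Q = 0.946558, giving −½ ln(0.946558) = 0.027462.
1 − 2Q = 0.963768, giving −¼ ln(0.963768) = 0.009226.
d = 0.027462 + 0.009226 = 0.036688.

0.037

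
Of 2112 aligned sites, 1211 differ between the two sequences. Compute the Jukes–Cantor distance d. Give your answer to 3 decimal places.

1.085

p = 1211/2112 ≈ 0.57339.
d = −(3/4) ln(1 − 4p/3) = −0.75 ln(1 − 0.76452) = −0.75 ln(0.23548)
  = −0.75 × (-1.446129) = 1.084597 substitutions/site.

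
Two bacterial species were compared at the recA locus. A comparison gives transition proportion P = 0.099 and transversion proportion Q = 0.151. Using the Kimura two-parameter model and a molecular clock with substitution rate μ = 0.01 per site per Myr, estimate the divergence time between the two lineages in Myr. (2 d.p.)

Under the Kimura two-parameter model, d = −½ ln(1 − 2P − Q) − ¼ ln(1 − 2Q).
1 − 2P − Q = 0.651, giving −½ ln(0.651) = 0.214623.
1 − 2Q = 0.698, giving −¼ ln(0.698) = 0.089884.
d = 0.214623 + 0.089884 = 0.304507.
Under a molecular clock d = 2μt, so t = d/(2μ) = 0.304507 / (2 × 0.01) = 15.23 Myr.

15.23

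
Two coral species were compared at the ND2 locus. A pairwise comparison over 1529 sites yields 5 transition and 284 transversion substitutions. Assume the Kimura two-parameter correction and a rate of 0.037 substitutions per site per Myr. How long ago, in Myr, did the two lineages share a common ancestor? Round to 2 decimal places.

P = 5/1529 ≈ 0.00327 and Q = 284/1529 ≈ 0.185742.
Under the Kimura two-parameter model, d = −½ ln(1 − 2P − Q) − ¼ ln(1 − 2Q).
1 − 2P − Q = 0.807718, giving −½ ln(0.807718) = 0.106771.
1 − 2Q = 0.628516, giving −¼ ln(0.628516) = 0.116098.
d = 0.106771 + 0.116098 = 0.222869.
Under a molecular clock d = 2μt, so t = d/(2μ) = 0.222869 / (2 × 0.037) = 3.01 Myr.

3.01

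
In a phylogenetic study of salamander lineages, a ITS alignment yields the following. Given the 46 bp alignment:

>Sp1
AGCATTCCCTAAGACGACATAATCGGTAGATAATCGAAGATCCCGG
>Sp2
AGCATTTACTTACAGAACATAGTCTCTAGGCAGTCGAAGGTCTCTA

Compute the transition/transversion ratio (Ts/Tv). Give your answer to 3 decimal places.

1.286

Transitions are A↔G and C↔T; transversions are all other mismatches.
Transitions: 9. Transversions: 7.
R = 9/7 = 1.285714… ≈ 1.286 (to 3 d.p.).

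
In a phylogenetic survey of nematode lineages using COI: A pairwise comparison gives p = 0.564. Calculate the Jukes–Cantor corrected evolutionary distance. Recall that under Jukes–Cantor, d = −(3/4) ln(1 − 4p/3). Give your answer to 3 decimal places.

1.046

d = −(3/4) ln(1 − 4p/3) = −0.75 ln(1 − 0.752) = −0.75 ln(0.248)
  = −0.75 × (-1.394327) = 1.045745 substitutions/site.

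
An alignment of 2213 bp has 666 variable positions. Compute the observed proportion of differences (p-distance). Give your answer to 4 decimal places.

p = 666/2213 = 0.300948… ≈ 0.3009 (to 4 d.p.).

0.3009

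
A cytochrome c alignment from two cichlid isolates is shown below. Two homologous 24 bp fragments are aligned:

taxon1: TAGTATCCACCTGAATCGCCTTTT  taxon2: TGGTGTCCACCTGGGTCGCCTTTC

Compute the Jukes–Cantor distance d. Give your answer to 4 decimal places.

The sequences differ at 5 of 24 sites (2, 5, 14, 15, 24), so p = 5/24 ≈ 0.208333.
d = −(3/4) ln(1 − 4p/3) = −0.75 ln(1 − 0.277777) = −0.75 ln(0.722223)
  = −0.75 × (-0.325421) = 0.244066 substitutions/site.

0.2441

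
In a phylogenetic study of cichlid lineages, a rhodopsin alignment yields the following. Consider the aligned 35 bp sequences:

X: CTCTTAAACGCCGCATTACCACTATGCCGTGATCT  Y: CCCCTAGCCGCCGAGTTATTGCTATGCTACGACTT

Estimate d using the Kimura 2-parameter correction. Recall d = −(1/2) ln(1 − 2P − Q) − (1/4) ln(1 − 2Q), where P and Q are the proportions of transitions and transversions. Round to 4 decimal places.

Of 35 sites, 12 differences are transitions and 2 are transversions, so P = 12/35 ≈ 0.342857 and Q = 2/35 ≈ 0.057143.
Under the Kimura two-parameter model, d = −½ ln(1 − 2P − Q) − ¼ ln(1 − 2Q).
1 − 2P − Q = 0.257143, giving −½ ln(0.257143) = 0.679061.
1 − 2Q = 0.885714, giving −¼ ln(0.885714) = 0.030340.
d = 0.679061 + 0.030340 = 0.709401.

0.7094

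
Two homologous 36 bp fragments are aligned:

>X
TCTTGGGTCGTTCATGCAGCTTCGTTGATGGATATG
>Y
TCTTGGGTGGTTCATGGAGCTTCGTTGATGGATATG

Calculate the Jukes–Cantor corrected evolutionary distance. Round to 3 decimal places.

0.058

The sequences differ at 2 of 36 sites (9, 17), so p = 2/36 ≈ 0.055556.
d = −(3/4) ln(1 − 4p/3) = −0.75 ln(1 − 0.074075) = −0.75 ln(0.925925)
  = −0.75 × (-0.076962) = 0.057722 substitutions/site.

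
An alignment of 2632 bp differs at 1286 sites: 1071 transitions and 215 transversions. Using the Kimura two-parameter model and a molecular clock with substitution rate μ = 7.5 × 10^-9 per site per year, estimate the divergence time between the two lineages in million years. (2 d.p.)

P = 1071/2632 ≈ 0.406915 and Q = 215/2632 ≈ 0.081687.
Under the Kimura two-parameter model, d = −½ ln(1 − 2P − Q) − ¼ ln(1 − 2Q).
1 − 2P − Q = 0.104483, giving −½ ln(0.104483) = 1.129365.
1 − 2Q = 0.836626, giving −¼ ln(0.836626) = 0.044595.
d = 1.129365 + 0.044595 = 1.173960.
Under a molecular clock d = 2μt, so t = d/(2μ) = 1.173960 / (2 × 7.5 × 10^-9) = 78.26 million years.

78.26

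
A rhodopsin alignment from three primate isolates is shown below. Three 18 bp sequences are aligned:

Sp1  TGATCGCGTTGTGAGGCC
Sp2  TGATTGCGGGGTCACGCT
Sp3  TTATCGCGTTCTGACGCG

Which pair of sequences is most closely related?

Sp1 and Sp3

Sp1–Sp2: 6/18 differ, p = 0.333, d = 0.441.
Sp1–Sp3: 4/18 differ, p = 0.222, d = 0.264.
Sp2–Sp3: 7/18 differ, p = 0.389, d = 0.548.
The smallest distance is between Sp1 and Sp3.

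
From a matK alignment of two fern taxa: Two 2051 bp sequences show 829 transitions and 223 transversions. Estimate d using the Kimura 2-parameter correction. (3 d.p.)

1.306

P = 829/2051 ≈ 0.404193 and Q = 223/2051 ≈ 0.108727.
Under the Kimura two-parameter model, d = −½ ln(1 − 2P − Q) − ¼ ln(1 − 2Q).
1 − 2P − Q = 0.082887, giving −½ ln(0.082887) = 1.245139.
1 − 2Q = 0.782546, giving −¼ ln(0.782546) = 0.061301.
d = 1.245139 + 0.061301 = 1.306440.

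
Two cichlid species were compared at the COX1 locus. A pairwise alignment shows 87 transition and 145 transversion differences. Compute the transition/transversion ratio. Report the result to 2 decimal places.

0.60

R = 87/145 = 0.60.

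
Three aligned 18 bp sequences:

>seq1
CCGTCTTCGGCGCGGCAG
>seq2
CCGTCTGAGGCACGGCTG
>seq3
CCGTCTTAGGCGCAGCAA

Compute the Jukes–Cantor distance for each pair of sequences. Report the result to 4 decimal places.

d(seq1,seq2) = 0.2635, d(seq1,seq3) = 0.1885, d(seq2,seq3) = 0.3470

seq1–seq2: 4/18 sites differ → p ≈ 0.222222, d = −0.75 ln(1 − 0.296296) = 0.263548 ≈ 0.2635.
seq1–seq3: 3/18 sites differ → p ≈ 0.166667, d = −0.75 ln(1 − 0.222223) = 0.188487 ≈ 0.1885.
seq2–seq3: 5/18 sites differ → p ≈ 0.277778, d = −0.75 ln(1 − 0.370371) = 0.346968 ≈ 0.3470.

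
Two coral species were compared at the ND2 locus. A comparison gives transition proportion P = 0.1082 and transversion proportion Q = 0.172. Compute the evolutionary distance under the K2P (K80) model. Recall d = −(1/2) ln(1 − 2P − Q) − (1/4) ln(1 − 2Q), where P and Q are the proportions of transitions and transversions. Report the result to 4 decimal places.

Under the Kimura two-parameter model, d = −½ ln(1 − 2P − Q) − ¼ ln(1 − 2Q).
1 − 2P − Q = 0.6116, giving −½ ln(0.6116) = 0.245838.
1 − 2Q = 0.656, giving −¼ ln(0.656) = 0.105399.
d = 0.245838 + 0.105399 = 0.351237.

0.3512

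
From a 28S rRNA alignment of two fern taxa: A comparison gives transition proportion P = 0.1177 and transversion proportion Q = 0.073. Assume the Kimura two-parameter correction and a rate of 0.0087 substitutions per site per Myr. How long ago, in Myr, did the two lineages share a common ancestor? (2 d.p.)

Under the Kimura two-parameter model, d = −½ ln(1 − 2P − Q) − ¼ ln(1 − 2Q).
1 − 2P − Q = 0.6916, giving −½ ln(0.6916) = 0.184374.
1 − 2Q = 0.854, giving −¼ ln(0.854) = 0.039456.
d = 0.184374 + 0.039456 = 0.223830.
Under a molecular clock d = 2μt, so t = d/(2μ) = 0.223830 / (2 × 0.0087) = 12.86 Myr.

12.86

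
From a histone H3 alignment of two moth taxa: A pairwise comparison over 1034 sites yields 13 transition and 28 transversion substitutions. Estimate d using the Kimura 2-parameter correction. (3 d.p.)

P = 13/1034 ≈ 0.012573 and Q = 28/1034 ≈ 0.027079.
Under the Kimura two-parameter model, d = −½ ln(1 − 2P − Q) − ¼ ln(1 − 2Q).
1 − 2P − Q = 0.947775, giving −½ ln(0.947775) = 0.026819.
1 − 2Q = 0.945842, giving −¼ ln(0.945842) = 0.013920.
d = 0.026819 + 0.013920 = 0.040739.

0.041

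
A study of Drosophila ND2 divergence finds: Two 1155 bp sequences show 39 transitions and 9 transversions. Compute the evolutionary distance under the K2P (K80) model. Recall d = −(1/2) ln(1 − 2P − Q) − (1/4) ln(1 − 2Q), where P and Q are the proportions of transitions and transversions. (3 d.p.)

P = 39/1155 ≈ 0.033766 and Q = 9/1155 ≈ 0.007792.
Under the Kimura two-parameter model, d = −½ ln(1 − 2P − Q) − ¼ ln(1 − 2Q).
1 − 2P − Q = 0.924676, giving −½ ln(0.924676) = 0.039156.
1 − 2Q = 0.984416, giving −¼ ln(0.984416) = 0.003927.
d = 0.039156 + 0.003927 = 0.043083.

0.043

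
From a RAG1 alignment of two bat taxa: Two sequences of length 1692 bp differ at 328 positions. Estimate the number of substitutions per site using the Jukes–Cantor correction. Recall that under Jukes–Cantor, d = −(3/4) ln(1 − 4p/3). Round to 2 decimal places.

0.22

p = 328/1692 ≈ 0.193853.
d = −(3/4) ln(1 − 4p/3) = −0.75 ln(1 − 0.258471) = −0.75 ln(0.741529)
  = −0.75 × (-0.299041) = 0.224281 substitutions/site.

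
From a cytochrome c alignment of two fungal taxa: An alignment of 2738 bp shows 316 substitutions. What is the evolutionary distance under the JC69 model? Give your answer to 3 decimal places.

p = 316/2738 ≈ 0.115413.
d = −(3/4) ln(1 − 4p/3) = −0.75 ln(1 − 0.153884) = −0.75 ln(0.846116)
  = −0.75 × (-0.167099) = 0.125324 substitutions/site.

0.125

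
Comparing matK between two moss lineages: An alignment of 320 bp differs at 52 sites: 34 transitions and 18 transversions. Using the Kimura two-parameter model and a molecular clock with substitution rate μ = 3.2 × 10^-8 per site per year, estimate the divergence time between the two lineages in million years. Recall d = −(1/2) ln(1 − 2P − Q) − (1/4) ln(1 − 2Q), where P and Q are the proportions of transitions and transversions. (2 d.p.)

2.91

P = 34/320 = 0.10625 and Q = 18/320 = 0.05625.
Under the Kimura two-parameter model, d = −½ ln(1 − 2P − Q) − ¼ ln(1 − 2Q).
1 − 2P − Q = 0.73125, giving −½ ln(0.73125) = 0.156500.
1 − 2Q = 0.8875, giving −¼ ln(0.8875) = 0.029837.
d = 0.156500 + 0.029837 = 0.186337.
Under a molecular clock d = 2μt, so t = d/(2μ) = 0.186337 / (2 × 3.2 × 10^-8) = 2.91 million years.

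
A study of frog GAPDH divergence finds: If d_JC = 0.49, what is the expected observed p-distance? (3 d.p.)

0.360

p = (3/4)(1 − e^(−4d/3)) = 0.75 × (1 − e^(-0.653333)) = 0.75 × (1 − 0.520309) = 0.359768.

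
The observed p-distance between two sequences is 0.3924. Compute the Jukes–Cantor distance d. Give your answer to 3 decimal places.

0.555

d = −(3/4) ln(1 − 4p/3) = −0.75 ln(1 − 0.5232) = −0.75 ln(0.4768)
  = −0.75 × (-0.740658) = 0.555494 substitutions/site.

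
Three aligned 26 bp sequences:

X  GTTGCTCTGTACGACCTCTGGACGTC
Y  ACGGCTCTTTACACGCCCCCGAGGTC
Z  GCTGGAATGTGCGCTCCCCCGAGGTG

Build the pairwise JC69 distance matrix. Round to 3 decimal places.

d(X,Y) = 0.623, d(X,Z) = 0.717, d(Y,Z) = 0.539

X–Y: 11/26 sites differ → p ≈ 0.423077, d = −0.75 ln(1 − 0.564103) = 0.622762 ≈ 0.623.
X–Z: 12/26 sites differ → p ≈ 0.461538, d = −0.75 ln(1 − 0.615384) = 0.716632 ≈ 0.717.
Y–Z: 10/26 sites differ → p ≈ 0.384615, d = −0.75 ln(1 − 0.51282) = 0.539341 ≈ 0.539.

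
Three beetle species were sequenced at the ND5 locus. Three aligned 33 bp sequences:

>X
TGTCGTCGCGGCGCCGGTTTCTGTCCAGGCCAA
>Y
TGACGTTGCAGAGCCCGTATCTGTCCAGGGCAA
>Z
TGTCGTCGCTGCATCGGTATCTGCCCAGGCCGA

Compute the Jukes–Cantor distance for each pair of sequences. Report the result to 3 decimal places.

d(X,Y) = 0.249, d(X,Z) = 0.208, d(Y,Z) = 0.388

X–Y: 7/33 sites differ → p ≈ 0.212121, d = −0.75 ln(1 − 0.282828) = 0.249330 ≈ 0.249.
X–Z: 6/33 sites differ → p ≈ 0.181818, d = −0.75 ln(1 − 0.242424) = 0.208224 ≈ 0.208.
Y–Z: 10/33 sites differ → p ≈ 0.30303, d = −0.75 ln(1 − 0.40404) = 0.388186 ≈ 0.388.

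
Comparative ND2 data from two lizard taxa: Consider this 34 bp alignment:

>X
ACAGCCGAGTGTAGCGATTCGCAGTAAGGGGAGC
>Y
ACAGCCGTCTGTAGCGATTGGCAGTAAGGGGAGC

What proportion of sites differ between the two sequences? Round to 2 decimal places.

0.09

The sequences differ at 3 of 34 positions (sites 8, 9, 20).
p = 3/34 = 0.088235… ≈ 0.09 (to 2 d.p.).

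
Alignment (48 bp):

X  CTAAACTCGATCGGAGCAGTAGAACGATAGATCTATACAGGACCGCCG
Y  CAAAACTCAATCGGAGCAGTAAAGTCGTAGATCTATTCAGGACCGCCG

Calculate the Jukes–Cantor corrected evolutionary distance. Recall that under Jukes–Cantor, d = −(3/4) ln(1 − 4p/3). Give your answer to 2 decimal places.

0.19

The sequences differ at 8 of 48 sites (2, 9, 22, 24, 25, 26, 27, 37), so p = 8/48 ≈ 0.166667.
d = −(3/4) ln(1 − 4p/3) = −0.75 ln(1 − 0.222223) = −0.75 ln(0.777777)
  = −0.75 × (-0.251315) = 0.188486 substitutions/site.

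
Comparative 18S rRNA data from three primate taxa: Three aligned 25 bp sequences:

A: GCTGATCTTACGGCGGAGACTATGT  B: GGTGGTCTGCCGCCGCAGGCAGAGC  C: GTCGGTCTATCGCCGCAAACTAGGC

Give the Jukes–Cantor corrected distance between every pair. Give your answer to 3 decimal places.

d(A,B) = 0.663, d(A,C) = 0.572, d(B,C) = 0.490

A–B: 11/25 sites differ → p = 0.44, d = −0.75 ln(1 − 0.586667) = 0.662626 ≈ 0.663.
A–C: 10/25 sites differ → p = 0.4, d = −0.75 ln(1 − 0.533333) = 0.571605 ≈ 0.572.
B–C: 9/25 sites differ → p = 0.36, d = −0.75 ln(1 − 0.48) = 0.490445 ≈ 0.490.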